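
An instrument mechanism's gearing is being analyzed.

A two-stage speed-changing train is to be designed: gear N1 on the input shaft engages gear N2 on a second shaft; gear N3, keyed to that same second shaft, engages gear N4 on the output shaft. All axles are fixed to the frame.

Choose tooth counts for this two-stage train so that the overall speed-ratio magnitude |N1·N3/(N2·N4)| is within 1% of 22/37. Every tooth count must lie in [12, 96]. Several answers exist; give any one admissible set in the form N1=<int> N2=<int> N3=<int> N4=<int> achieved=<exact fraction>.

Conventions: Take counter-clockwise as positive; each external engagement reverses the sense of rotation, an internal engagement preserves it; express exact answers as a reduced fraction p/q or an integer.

design class (target 22/37): fixed-axis compound train
target = 22/37 in lowest terms: an exact hit needs N1·N3 = k·22 and N2·N4 = k·37 for one integer k, every count in [12, 96]; additionally prefer no 1:1 stage (N1 ≠ N2, N3 ≠ N4)
k = 1…11: no 1:1-free in-range split of k·22 and k·37 into factor pairs; take k = 12
k = 12: N1·N3 = 264 = 12·22, N2·N4 = 444 = 37·12
achieved = 12·22/(37·12) = 22/37; |achieved − target| = 0 ≤ 11/1850 ✓

N1=12 N2=37 N3=22 N4=12 achieved=22/37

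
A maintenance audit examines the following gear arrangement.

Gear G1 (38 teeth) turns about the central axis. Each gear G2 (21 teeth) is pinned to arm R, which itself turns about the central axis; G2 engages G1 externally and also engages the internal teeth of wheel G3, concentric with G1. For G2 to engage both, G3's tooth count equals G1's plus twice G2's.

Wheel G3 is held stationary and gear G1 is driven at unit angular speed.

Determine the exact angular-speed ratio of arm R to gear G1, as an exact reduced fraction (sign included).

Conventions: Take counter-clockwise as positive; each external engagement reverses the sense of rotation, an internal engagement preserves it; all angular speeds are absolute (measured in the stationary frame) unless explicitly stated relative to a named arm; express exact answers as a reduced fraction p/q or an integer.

class = planetary set [G3 = 38+2·21 = 80; Willis about the carrier]
ring teeth: 38 + 2·21 = 80
38(ω_sun−ω_arm) = −80(ω_ring−ω_arm),  ω_ring = 0, ω_sun = 1
38(1−ω_arm) = −80(0−ω_arm)  ⇒  118·ω_arm = 38  ⇒  ω_arm = 19/59
ω_out/ω_in = 19/59

19/59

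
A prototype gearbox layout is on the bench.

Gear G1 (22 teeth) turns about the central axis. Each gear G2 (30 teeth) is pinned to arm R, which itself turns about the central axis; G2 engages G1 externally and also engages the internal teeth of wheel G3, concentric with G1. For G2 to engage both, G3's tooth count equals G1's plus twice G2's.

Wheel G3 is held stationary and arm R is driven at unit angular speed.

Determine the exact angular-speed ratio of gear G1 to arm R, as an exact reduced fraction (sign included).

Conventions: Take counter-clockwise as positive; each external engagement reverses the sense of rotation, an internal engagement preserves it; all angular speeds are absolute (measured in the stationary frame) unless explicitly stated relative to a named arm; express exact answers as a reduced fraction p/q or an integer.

recognized (axles ride arm R): planetary set, 22/30/82 teeth
ring teeth: 22 + 2·30 = 82
22(ω_sun−ω_arm) = −82(ω_ring−ω_arm),  ω_ring = 0, ω_arm = 1
ω_sun = 1 − (82/22)(0−1) = 52/11
ω_out/ω_in = 52/11

52/11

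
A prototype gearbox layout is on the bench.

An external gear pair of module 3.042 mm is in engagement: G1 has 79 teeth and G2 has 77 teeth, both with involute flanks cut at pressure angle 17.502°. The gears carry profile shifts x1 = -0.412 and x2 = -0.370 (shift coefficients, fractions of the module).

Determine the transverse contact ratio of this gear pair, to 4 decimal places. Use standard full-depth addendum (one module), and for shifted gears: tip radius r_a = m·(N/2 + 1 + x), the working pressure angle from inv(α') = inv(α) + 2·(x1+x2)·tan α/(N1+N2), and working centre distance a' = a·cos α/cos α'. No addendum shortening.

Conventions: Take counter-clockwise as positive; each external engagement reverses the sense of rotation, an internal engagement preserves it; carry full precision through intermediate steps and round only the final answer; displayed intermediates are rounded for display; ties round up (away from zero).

2.2359

recognized (one external pair, fixed centres): single-mesh tooth geometry, m = 3.042, N1 = 79, N2 = 77
base radii: r_b1 = 114.596414, r_b2 = 111.695239
tip radii: r_a1 = 121.947696, r_a2 = 119.033460
inv(α') = inv(17.502°) + 2·(-0.412-0.370)·tan α/(79+77) = 0.00670818  ⇒  α' = 15.43240°
a' = a·cos α / cos α' = 237.2760·cos 17.502°/cos 15.43240° = 234.755751
action lengths: √(r_a1²−r_b1²) = 41.700150, √(r_a2²−r_b2²) = 41.147761
base pitch p_b = π·m·cos α = 9.114310
CR = (41.700150 + 41.147761 − 234.755751·sin 15.43240°)/9.114310 = 2.235947
contact ratio ≈ 2.2359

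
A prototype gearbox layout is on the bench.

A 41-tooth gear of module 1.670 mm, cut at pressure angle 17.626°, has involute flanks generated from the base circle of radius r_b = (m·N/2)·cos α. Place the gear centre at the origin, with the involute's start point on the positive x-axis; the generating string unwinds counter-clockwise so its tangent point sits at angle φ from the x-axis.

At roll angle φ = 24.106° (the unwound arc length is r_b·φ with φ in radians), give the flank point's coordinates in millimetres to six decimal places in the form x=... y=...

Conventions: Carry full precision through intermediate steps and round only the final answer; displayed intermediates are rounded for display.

single-mesh involute tooth geometry (41T wheel at module 1.670)
pitch radius r_p = m·N/2 = 1.670·41/2 = 34.235000
base radius r_b = r_p·cos α = 34.235000·cos 17.626° = 32.627782
roll angle φ = 24.106° = 0.42072907 rad
x = r_b·(cos φ + φ·sin φ) = 35.389010
y = r_b·(sin φ − φ·cos φ) = 0.795732

x=35.389010 y=0.795732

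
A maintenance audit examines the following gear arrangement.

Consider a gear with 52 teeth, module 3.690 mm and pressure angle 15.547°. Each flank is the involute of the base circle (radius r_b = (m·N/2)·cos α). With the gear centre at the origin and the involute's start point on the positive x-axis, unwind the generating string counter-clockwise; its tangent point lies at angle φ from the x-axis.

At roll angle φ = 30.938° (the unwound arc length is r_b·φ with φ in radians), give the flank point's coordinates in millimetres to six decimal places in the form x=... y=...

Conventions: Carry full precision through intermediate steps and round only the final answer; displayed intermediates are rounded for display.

class = single-mesh tooth geometry [base-circle involute, m = 3.690, 52T]
pitch radius r_p = m·N/2 = 3.690·52/2 = 95.940000
base radius r_b = r_p·cos α = 95.940000·cos 15.547° = 92.429643
roll angle φ = 30.938° = 0.53996996 rad
x = r_b·(cos φ + φ·sin φ) = 104.937981
y = r_b·(sin φ − φ·cos φ) = 4.710674

x=104.937981 y=4.710674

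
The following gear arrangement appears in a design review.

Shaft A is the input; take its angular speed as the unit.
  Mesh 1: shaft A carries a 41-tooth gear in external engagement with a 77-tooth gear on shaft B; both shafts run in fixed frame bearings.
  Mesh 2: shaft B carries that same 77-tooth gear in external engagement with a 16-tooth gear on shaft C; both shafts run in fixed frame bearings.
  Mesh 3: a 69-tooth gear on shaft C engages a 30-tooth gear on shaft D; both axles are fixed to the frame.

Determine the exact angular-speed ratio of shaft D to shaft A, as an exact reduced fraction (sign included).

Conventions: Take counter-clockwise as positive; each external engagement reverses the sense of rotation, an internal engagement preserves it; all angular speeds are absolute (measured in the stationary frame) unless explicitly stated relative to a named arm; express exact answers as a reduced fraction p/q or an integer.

class = fixed-axis compound train [3 meshes; 3 ratios multiply, 3 sense flips]
mesh 1 [41T→77T]: running ratio 41/77, sense −
mesh 2 [77T→16T]: running ratio 41/16, sense +
mesh 3 [69T→30T]: running ratio 943/160, sense −
ω_out/ω_in = -943/160

-943/160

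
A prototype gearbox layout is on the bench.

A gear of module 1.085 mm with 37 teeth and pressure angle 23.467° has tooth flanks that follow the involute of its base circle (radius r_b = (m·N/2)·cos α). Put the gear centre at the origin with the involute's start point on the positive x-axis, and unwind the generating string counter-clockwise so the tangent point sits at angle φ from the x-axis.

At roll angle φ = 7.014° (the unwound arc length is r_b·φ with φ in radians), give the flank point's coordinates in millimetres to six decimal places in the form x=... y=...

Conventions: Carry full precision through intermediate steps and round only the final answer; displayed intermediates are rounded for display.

recognized (one wheel, involute flank): single-mesh tooth geometry, m = 1.085, N = 37
pitch radius r_p = m·N/2 = 1.085·37/2 = 20.072500
base radius r_b = r_p·cos α = 20.072500·cos 23.467° = 18.412295
roll angle φ = 7.014° = 0.12241739 rad
x = r_b·(cos φ + φ·sin φ) = 18.549742
y = r_b·(sin φ − φ·cos φ) = 0.011243

x=18.549742 y=0.011243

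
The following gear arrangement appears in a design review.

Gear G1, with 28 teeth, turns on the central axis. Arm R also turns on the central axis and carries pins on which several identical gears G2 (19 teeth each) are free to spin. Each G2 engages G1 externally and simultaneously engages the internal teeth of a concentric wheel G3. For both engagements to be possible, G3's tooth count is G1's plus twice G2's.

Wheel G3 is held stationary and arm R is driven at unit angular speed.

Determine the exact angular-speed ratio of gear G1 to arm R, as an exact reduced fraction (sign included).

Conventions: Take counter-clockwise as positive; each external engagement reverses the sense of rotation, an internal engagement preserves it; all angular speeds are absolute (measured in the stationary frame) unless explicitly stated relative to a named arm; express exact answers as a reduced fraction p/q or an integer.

47/14

recognized (axles ride arm R): planetary set, 28/19/66 teeth
ring teeth: 28 + 2·19 = 66
28(ω_sun−ω_arm) = −66(ω_ring−ω_arm),  ω_ring = 0, ω_arm = 1
ω_sun = 1 − (66/28)(0−1) = 47/14
ω_out/ω_in = 47/14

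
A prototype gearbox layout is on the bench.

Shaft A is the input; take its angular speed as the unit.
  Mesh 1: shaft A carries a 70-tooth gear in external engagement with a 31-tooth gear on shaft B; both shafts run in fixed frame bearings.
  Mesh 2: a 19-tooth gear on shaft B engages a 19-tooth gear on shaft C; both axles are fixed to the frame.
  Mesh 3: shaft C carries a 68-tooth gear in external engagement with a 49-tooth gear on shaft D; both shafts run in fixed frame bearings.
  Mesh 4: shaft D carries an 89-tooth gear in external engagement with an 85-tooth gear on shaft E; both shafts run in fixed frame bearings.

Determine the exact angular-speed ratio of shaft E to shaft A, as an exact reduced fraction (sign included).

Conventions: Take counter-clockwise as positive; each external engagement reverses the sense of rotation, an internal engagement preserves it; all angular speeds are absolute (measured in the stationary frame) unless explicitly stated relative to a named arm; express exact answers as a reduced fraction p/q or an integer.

class = fixed-axis compound train [4 meshes; 4 ratios multiply, 4 sense flips]
mesh 1 [70T→31T]: running ratio 70/31, sense −
mesh 2 [19T→19T]: running ratio 70/31, sense +
mesh 3 [68T→49T]: running ratio 680/217, sense −
mesh 4 [89T→85T]: running ratio 712/217, sense +
ω_out/ω_in = 712/217

712/217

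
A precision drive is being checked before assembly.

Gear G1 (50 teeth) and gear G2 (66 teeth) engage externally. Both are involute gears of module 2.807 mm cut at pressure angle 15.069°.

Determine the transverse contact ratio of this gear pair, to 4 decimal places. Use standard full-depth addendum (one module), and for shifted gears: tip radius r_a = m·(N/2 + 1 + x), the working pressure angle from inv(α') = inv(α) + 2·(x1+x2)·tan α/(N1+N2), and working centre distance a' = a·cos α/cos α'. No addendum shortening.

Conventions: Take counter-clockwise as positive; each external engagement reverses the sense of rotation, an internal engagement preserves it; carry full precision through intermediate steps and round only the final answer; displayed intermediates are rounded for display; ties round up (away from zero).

2.1213

recognized (one external pair, fixed centres): single-mesh tooth geometry, m = 2.807, N1 = 50, N2 = 66
base radii: r_b1 = 67.761923, r_b2 = 89.445738
tip radii: r_a1 = 72.982000, r_a2 = 95.438000
no profile shift: α' = α, a' = a
action lengths: √(r_a1²−r_b1²) = 27.105242, √(r_a2²−r_b2²) = 33.284708
base pitch p_b = π·m·cos α = 8.515214
CR = (27.105242 + 33.284708 − 162.806000·sin 15.06900°)/8.515214 = 2.121298
contact ratio ≈ 2.1213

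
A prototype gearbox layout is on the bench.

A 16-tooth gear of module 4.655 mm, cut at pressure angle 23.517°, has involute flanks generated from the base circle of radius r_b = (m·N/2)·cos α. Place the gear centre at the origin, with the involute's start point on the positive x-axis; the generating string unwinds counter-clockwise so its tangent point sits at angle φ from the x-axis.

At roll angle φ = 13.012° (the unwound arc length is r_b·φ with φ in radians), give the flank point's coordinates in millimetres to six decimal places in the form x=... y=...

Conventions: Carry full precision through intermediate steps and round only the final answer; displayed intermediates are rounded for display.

topology: single-mesh involute geometry — m = 4.655, N = 16
pitch radius r_p = m·N/2 = 4.655·16/2 = 37.240000
base radius r_b = r_p·cos α = 37.240000·cos 23.517° = 34.146910
roll angle φ = 13.012° = 0.22710224 rad
x = r_b·(cos φ + φ·sin φ) = 35.016159
y = r_b·(sin φ − φ·cos φ) = 0.132633

x=35.016159 y=0.132633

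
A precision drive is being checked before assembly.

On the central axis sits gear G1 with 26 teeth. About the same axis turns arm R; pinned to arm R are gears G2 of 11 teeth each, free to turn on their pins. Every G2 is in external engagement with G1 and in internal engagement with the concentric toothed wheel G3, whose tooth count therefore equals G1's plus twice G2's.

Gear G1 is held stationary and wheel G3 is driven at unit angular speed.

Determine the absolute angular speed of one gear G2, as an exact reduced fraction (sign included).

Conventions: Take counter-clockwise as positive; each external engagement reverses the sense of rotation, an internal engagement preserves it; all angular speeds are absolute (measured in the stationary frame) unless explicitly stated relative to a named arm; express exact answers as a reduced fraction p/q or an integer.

recognized (axles ride arm R): planetary set, 26/11/48 teeth
ring teeth: 26 + 2·11 = 48
26(ω_sun−ω_arm) = −48(ω_ring−ω_arm),  ω_sun = 0, ω_ring = 1
26(0−ω_arm) = −48(1−ω_arm)  ⇒  74·ω_arm = 48  ⇒  ω_arm = 24/37
sun–planet mesh: 26·(0−24/37) = −11·(ω_p−ω_arm)  ⇒  ω_p−ω_arm = 624/407
ω_p = 24/37 + 624/407 = 24/11
exact speed ratio = 24/11

24/11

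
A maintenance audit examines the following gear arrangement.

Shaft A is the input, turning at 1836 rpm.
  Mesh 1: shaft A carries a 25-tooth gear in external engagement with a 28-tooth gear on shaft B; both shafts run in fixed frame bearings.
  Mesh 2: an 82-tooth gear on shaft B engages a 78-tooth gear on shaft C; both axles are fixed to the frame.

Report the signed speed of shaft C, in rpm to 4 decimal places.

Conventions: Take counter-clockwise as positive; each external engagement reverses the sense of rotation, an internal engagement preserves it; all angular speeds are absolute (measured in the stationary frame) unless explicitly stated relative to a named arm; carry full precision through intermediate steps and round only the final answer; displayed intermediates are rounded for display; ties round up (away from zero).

+1723.3516 rpm

recognized (3 fixed axles, 2 meshes): fixed-axis compound train
mesh 1 [25T→28T]: ω = 1836.0000×25/28 = 1639.2857 rpm, sense flips to −
mesh 2 [82T→78T]: ω = 1639.2857×82/78 = 1723.3516 rpm, sense flips to +
signed output speed = +1723.3516 rpm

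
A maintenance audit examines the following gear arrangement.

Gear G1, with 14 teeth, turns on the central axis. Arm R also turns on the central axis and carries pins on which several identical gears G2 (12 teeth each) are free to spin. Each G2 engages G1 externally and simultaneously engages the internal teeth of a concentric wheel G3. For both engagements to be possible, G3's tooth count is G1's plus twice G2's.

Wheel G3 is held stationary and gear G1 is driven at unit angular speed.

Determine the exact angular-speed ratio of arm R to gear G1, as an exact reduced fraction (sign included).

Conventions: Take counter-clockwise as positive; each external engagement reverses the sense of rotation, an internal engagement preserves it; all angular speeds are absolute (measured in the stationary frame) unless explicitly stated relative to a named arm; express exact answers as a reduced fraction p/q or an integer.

7/26

class = planetary set [G3 = 14+2·12 = 38; Willis about the carrier]
ring teeth: 14 + 2·12 = 38
14(ω_sun−ω_arm) = −38(ω_ring−ω_arm),  ω_ring = 0, ω_sun = 1
14(1−ω_arm) = −38(0−ω_arm)  ⇒  52·ω_arm = 14  ⇒  ω_arm = 7/26
ω_out/ω_in = 7/26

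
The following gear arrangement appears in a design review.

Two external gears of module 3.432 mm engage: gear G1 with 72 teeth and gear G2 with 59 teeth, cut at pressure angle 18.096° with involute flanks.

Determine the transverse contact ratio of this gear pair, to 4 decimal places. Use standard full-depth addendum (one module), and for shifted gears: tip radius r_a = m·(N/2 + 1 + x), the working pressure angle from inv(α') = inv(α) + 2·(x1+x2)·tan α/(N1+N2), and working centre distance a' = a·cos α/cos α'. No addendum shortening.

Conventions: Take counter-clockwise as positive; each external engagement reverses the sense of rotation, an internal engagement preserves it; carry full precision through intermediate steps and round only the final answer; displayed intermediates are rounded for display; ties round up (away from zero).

1.9175

single-mesh involute tooth geometry (72T engaging 59T at module 3.432)
base radii: r_b1 = 117.440799, r_b2 = 96.236210
tip radii: r_a1 = 126.984000, r_a2 = 104.676000
no profile shift: α' = α, a' = a
action lengths: √(r_a1²−r_b1²) = 48.296946, √(r_a2²−r_b2²) = 41.178353
base pitch p_b = π·m·cos α = 10.248643
CR = (48.296946 + 41.178353 − 224.796000·sin 18.09600°)/10.248643 = 1.917463
contact ratio ≈ 1.9175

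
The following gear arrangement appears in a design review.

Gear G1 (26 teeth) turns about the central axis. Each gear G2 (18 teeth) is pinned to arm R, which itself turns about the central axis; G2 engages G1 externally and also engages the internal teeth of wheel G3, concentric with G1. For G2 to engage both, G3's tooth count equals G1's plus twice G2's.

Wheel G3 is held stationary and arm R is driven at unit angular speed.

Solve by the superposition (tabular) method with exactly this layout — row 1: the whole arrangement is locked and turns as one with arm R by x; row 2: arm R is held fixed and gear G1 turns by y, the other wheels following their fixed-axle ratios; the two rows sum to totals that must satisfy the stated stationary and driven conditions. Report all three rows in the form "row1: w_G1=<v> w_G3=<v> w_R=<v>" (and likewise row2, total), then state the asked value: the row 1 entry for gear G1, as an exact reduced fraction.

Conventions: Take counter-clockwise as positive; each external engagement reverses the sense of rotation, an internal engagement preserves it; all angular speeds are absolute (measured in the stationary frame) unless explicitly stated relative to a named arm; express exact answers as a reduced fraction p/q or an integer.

row1: w_G1=1 w_G3=1 w_R=1
row2: w_G1=31/13 w_G3=-1 w_R=0
total: w_G1=44/13 w_G3=0 w_R=1
asked value: 1

recognized (axles ride arm R): planetary set, 26/18/62 teeth
row 1 — lock + rotate with arm: ω_sun = ω_ring = ω_arm = x
superposition row 2 [arm held]: sun y, ring −(26/62)·y, arm 0
boundary: total ω_ring = x − (26/62)·y = 0 and total ω_arm = x = 1  ⇒  y = 31/13, x = 1
row 2 ring = −(26/62)·31/13 = -1
totals (row 1 + row 2): sun 1 + 31/13 = 44/13, ring 1 + (-1) = 0, arm 1 + 0 = 1
asked cell (row1, sun) = 1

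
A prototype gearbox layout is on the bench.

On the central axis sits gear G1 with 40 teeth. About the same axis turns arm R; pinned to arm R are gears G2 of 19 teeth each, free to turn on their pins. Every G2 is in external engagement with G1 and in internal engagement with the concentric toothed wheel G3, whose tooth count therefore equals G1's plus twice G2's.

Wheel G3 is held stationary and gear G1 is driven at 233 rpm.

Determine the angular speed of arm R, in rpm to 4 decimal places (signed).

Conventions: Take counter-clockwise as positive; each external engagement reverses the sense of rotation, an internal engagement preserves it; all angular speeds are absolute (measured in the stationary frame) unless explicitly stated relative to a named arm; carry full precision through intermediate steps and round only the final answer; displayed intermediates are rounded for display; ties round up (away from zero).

+78.9831 rpm

topology: planetary set — G1 40T / G2 19T / G3 78T, arm = carrier (Willis)
normalise by the input: solve with ω_sun = 1, then scale by 233 rpm
ring teeth: 40 + 2·19 = 78
40(ω_sun−ω_arm) = −78(ω_ring−ω_arm),  ω_ring = 0, ω_sun = 1
40(1−ω_arm) = −78(0−ω_arm)  ⇒  118·ω_arm = 40  ⇒  ω_arm = 20/59
scale: ω_arm = 20/59 × 233 rpm = +78.9831 rpm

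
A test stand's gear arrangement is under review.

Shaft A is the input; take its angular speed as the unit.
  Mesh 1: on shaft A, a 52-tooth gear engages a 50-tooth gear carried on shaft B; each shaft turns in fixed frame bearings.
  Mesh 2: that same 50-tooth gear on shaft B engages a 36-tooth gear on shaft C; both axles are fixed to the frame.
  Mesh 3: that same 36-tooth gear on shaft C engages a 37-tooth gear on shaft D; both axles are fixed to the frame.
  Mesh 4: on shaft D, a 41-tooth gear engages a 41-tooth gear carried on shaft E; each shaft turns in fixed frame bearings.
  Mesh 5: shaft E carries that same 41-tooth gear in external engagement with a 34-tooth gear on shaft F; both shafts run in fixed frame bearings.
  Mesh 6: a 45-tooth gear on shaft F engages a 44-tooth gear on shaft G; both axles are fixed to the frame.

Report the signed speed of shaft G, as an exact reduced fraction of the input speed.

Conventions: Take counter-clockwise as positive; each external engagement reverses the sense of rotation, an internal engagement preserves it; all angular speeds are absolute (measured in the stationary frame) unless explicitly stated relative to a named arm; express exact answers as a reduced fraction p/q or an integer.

6-mesh fixed-axis compound train (all bearings frame-fixed)
mesh 1 [52T→50T]: |ω|/ω_in = 1×52/50 = 26/25, sense flips to −
mesh 2 [50T→36T]: |ω|/ω_in = (26/25)×50/36 = 13/9, sense flips to +
mesh 3 [36T→37T]: |ω|/ω_in = (13/9)×36/37 = 52/37, sense flips to −
mesh 4 [41T→41T]: |ω|/ω_in = (52/37)×41/41 = 52/37, sense flips to +
mesh 5 [41T→34T]: |ω|/ω_in = (52/37)×41/34 = 1066/629, sense flips to −
mesh 6 [45T→44T]: |ω|/ω_in = (1066/629)×45/44 = 23985/13838, sense flips to +
signed output speed (× input speed) = 23985/13838

23985/13838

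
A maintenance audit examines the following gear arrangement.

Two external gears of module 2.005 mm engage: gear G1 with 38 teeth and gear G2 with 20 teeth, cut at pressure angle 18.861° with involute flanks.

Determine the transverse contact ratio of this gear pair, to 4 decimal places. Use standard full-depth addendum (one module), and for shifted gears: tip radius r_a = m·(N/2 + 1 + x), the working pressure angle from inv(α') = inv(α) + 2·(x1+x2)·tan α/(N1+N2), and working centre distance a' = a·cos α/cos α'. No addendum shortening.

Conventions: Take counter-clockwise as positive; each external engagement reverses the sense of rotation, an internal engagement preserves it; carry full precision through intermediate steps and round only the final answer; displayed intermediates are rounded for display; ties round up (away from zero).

1.6793

recognized (one external pair, fixed centres): single-mesh tooth geometry, m = 2.005, N1 = 38, N2 = 20
base radii: r_b1 = 36.049513, r_b2 = 18.973428
tip radii: r_a1 = 40.100000, r_a2 = 22.055000
no profile shift: α' = α, a' = a
action lengths: √(r_a1²−r_b1²) = 17.562535, √(r_a2²−r_b2²) = 11.244201
base pitch p_b = π·m·cos α = 5.960678
CR = (17.562535 + 11.244201 − 58.145000·sin 18.86100°)/5.960678 = 1.679340
contact ratio ≈ 1.6793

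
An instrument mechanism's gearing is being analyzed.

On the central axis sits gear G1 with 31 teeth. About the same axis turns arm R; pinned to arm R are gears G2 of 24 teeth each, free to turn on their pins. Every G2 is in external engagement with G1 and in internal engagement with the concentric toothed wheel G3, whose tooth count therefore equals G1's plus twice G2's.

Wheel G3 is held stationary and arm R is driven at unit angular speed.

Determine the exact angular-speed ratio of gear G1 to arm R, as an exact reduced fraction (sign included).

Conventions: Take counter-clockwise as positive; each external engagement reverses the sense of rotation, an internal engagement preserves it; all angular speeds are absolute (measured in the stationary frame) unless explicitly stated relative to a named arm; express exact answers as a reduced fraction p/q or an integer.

110/31

recognized (axles ride arm R): planetary set, 31/24/79 teeth
ring teeth: 31 + 2·24 = 79
31(ω_sun−ω_arm) = −79(ω_ring−ω_arm),  ω_ring = 0, ω_arm = 1
ω_sun = 1 − (79/31)(0−1) = 110/31
ω_out/ω_in = 110/31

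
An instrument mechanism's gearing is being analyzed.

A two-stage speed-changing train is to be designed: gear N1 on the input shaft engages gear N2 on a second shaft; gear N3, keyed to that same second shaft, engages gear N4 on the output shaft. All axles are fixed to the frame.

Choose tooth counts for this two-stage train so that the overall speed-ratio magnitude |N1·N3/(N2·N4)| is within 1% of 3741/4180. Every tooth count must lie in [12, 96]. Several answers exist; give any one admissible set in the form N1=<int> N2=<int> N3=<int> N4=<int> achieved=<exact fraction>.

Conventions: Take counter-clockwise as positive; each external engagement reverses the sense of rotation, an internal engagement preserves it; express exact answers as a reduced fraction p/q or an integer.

N1=43 N2=44 N3=87 N4=95 achieved=3741/4180

design class (target 3741/4180): fixed-axis compound train
target = 3741/4180 in lowest terms: an exact hit needs N1·N3 = k·3741 and N2·N4 = k·4180 for one integer k, every count in [12, 96]; additionally prefer no 1:1 stage (N1 ≠ N2, N3 ≠ N4)
k = 1: N1·N3 = 3741 = 43·87, N2·N4 = 4180 = 44·95
achieved = 43·87/(44·95) = 3741/4180; |achieved − target| = 0 ≤ 3741/418000 ✓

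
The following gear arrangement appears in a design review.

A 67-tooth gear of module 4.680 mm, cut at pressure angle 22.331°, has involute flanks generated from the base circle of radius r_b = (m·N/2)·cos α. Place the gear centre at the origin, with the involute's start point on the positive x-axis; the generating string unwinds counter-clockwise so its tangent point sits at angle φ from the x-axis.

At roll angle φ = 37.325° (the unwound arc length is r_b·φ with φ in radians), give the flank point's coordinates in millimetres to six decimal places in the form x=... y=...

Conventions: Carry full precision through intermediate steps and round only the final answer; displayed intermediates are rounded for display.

single-mesh involute tooth geometry (67T wheel at module 4.680)
pitch radius r_p = m·N/2 = 4.680·67/2 = 156.780000
base radius r_b = r_p·cos α = 156.780000·cos 22.331° = 145.022171
roll angle φ = 37.325° = 0.65144414 rad
x = r_b·(cos φ + φ·sin φ) = 172.605773
y = r_b·(sin φ − φ·cos φ) = 12.805631

x=172.605773 y=12.805631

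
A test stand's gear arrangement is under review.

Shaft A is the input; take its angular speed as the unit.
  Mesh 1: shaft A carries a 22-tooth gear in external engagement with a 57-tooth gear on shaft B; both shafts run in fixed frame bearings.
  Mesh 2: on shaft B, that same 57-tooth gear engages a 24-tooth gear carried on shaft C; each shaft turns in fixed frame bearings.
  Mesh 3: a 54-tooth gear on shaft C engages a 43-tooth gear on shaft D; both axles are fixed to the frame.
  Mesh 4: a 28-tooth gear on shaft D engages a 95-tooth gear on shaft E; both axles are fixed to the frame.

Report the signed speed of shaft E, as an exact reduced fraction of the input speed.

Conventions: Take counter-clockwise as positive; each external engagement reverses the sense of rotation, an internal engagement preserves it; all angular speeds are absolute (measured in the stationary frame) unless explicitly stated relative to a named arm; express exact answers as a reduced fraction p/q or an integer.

1386/4085

4-mesh fixed-axis compound train (all bearings frame-fixed)
mesh 1 [22T→57T]: |ω|/ω_in = 1×22/57 = 22/57, sense flips to −
mesh 2 [57T→24T]: |ω|/ω_in = (22/57)×57/24 = 11/12, sense flips to +
mesh 3 [54T→43T]: |ω|/ω_in = (11/12)×54/43 = 99/86, sense flips to −
mesh 4 [28T→95T]: |ω|/ω_in = (99/86)×28/95 = 1386/4085, sense flips to +
signed output speed (× input speed) = 1386/4085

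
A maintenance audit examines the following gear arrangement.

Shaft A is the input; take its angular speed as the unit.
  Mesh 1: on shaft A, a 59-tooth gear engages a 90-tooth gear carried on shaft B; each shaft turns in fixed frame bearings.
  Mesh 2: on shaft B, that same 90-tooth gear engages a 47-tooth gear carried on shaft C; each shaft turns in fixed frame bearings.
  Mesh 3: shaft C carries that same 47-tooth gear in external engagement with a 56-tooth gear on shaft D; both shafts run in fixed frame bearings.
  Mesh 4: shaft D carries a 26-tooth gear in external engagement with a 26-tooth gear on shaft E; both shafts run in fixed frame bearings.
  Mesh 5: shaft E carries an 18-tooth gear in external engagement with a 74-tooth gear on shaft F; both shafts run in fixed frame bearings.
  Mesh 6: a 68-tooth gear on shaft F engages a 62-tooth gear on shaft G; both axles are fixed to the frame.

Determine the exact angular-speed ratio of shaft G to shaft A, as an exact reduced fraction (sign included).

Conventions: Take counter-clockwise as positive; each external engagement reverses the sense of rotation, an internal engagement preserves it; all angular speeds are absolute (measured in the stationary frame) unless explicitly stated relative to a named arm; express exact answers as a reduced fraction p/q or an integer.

9027/32116

class = fixed-axis compound train [6 meshes; 6 ratios multiply, 6 sense flips]
mesh 1 [59T→90T]: running ratio 59/90, sense −
mesh 2 [90T→47T]: running ratio 59/47, sense +
mesh 3 [47T→56T]: running ratio 59/56, sense −
mesh 4 [26T→26T]: running ratio 59/56, sense +
mesh 5 [18T→74T]: running ratio 531/2072, sense −
mesh 6 [68T→62T]: running ratio 9027/32116, sense +
ω_out/ω_in = 9027/32116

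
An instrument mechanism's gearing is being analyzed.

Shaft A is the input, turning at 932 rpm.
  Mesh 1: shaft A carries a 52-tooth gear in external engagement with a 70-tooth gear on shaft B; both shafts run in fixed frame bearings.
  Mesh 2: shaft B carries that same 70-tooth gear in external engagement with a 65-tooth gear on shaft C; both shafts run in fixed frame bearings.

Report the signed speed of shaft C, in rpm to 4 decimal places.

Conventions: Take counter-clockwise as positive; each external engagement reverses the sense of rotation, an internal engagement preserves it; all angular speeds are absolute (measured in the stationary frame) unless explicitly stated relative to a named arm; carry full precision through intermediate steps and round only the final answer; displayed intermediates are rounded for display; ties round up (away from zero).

+745.6000 rpm

2-mesh fixed-axis compound train (all bearings frame-fixed)
mesh 1 [52T→70T]: ω = 932.0000×52/70 = 692.3429 rpm, sense flips to −
mesh 2 [70T→65T]: ω = 692.3429×70/65 = 745.6000 rpm, sense flips to +
signed output speed = +745.6000 rpm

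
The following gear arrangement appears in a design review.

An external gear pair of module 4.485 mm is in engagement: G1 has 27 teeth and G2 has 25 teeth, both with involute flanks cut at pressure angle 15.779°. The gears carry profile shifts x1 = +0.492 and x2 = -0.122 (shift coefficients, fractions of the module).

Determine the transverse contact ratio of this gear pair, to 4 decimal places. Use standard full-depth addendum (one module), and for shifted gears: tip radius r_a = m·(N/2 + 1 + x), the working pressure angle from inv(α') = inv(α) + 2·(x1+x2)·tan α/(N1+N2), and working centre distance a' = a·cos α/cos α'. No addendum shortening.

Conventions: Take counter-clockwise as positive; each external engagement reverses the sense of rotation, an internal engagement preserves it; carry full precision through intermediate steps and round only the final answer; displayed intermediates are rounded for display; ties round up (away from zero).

topology: single-mesh involute geometry — m = 4.485, 27T/25T pair
base radii: r_b1 = 58.265932, r_b2 = 53.949937
tip radii: r_a1 = 67.239120, r_a2 = 60.000330
inv(α') = inv(15.779°) + 2·(+0.492-0.122)·tan α/(27+25) = 0.01120142  ⇒  α' = 18.23600°
a' = a·cos α / cos α' = 116.6100·cos 15.779°/cos 18.23600° = 118.149876
action lengths: √(r_a1²−r_b1²) = 33.558611, √(r_a2²−r_b2²) = 26.257263
base pitch p_b = π·m·cos α = 13.559098
CR = (33.558611 + 26.257263 − 118.149876·sin 18.23600°)/13.559098 = 1.684701
contact ratio ≈ 1.6847

1.6847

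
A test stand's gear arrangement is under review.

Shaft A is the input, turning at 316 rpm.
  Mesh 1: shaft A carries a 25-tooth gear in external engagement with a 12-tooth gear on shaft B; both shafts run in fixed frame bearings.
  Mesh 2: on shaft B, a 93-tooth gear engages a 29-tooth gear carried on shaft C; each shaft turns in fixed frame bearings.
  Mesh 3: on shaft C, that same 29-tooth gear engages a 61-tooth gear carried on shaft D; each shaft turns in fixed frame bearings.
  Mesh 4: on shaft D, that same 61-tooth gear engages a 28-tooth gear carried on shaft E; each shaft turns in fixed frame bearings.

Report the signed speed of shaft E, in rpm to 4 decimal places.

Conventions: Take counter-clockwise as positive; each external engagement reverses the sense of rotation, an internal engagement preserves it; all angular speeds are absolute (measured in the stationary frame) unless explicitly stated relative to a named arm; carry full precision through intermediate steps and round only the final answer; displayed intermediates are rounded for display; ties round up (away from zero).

recognized (5 fixed axles, 4 meshes): fixed-axis compound train
mesh 1 [25T→12T]: ω = 316.0000×25/12 = 658.3333 rpm, sense flips to −
mesh 2 [93T→29T]: ω = 658.3333×93/29 = 2111.2069 rpm, sense flips to +
mesh 3 [29T→61T]: ω = 2111.2069×29/61 = 1003.6885 rpm, sense flips to −
mesh 4 [61T→28T]: ω = 1003.6885×61/28 = 2186.6071 rpm, sense flips to +
signed output speed = +2186.6071 rpm

+2186.6071 rpm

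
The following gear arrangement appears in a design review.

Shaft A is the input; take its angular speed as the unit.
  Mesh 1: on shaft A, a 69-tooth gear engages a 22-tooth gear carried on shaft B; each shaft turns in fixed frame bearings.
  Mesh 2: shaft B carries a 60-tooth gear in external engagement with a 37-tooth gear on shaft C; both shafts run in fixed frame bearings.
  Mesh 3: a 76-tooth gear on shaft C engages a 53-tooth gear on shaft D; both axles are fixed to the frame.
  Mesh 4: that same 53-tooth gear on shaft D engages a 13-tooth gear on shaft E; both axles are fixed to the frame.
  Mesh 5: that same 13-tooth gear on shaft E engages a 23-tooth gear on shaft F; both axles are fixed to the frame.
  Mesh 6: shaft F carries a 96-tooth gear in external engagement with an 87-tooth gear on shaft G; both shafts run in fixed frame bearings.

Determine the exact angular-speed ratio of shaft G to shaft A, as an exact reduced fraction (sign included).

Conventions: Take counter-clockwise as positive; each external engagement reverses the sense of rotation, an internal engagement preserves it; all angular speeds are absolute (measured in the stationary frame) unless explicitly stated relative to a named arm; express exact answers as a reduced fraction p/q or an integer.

class = fixed-axis compound train [6 meshes; 6 ratios multiply, 6 sense flips]
mesh 1 [69T→22T]: running ratio 69/22, sense −
mesh 2 [60T→37T]: running ratio 2070/407, sense +
mesh 3 [76T→53T]: running ratio 157320/21571, sense −
mesh 4 [53T→13T]: running ratio 157320/5291, sense +
mesh 5 [13T→23T]: running ratio 6840/407, sense −
mesh 6 [96T→87T]: running ratio 218880/11803, sense +
ω_out/ω_in = 218880/11803

218880/11803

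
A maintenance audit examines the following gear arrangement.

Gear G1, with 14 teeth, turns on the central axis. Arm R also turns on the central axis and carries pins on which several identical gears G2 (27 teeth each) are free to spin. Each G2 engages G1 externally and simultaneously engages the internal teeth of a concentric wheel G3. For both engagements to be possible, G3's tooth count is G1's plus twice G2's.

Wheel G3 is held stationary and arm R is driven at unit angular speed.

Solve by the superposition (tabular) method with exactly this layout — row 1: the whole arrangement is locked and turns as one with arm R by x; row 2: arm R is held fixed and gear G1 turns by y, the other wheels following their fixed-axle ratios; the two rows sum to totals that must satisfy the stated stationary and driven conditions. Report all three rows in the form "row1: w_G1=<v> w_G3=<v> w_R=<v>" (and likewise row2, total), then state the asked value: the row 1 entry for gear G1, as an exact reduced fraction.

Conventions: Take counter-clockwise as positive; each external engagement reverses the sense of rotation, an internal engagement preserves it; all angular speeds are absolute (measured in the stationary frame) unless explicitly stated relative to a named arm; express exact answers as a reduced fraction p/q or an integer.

row1: w_G1=1 w_G3=1 w_R=1
row2: w_G1=34/7 w_G3=-1 w_R=0
total: w_G1=41/7 w_G3=0 w_R=1
asked value: 1

recognized (axles ride arm R): planetary set, 14/27/68 teeth
row 1: whole set turns with the arm by x
row 2 — arm fixed, fixed-axis ratios: sun y, ring −(14/68)·y, arm 0
boundary: total ω_ring = x − (14/68)·y = 0 and total ω_arm = x = 1  ⇒  y = 34/7, x = 1
row 2 ring = −(14/68)·34/7 = -1
totals (row 1 + row 2): sun 1 + 34/7 = 41/7, ring 1 + (-1) = 0, arm 1 + 0 = 1
asked cell (row1, sun) = 1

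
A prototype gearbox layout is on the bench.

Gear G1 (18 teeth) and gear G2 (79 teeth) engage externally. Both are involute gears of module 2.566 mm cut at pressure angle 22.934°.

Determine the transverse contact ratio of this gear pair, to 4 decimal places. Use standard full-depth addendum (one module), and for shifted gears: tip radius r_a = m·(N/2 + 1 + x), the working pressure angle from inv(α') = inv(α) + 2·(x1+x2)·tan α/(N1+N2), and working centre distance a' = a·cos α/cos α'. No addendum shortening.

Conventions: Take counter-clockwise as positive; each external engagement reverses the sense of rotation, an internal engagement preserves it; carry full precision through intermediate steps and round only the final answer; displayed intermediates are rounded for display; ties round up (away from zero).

1.5545

single-mesh involute tooth geometry (18T engaging 79T at module 2.566)
base radii: r_b1 = 21.268519, r_b2 = 93.345168
tip radii: r_a1 = 25.660000, r_a2 = 103.923000
no profile shift: α' = α, a' = a
action lengths: √(r_a1²−r_b1²) = 14.355685, √(r_a2²−r_b2²) = 45.680078
base pitch p_b = π·m·cos α = 7.424114
CR = (14.355685 + 45.680078 − 124.451000·sin 22.93400°)/7.424114 = 1.554512
contact ratio ≈ 1.5545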